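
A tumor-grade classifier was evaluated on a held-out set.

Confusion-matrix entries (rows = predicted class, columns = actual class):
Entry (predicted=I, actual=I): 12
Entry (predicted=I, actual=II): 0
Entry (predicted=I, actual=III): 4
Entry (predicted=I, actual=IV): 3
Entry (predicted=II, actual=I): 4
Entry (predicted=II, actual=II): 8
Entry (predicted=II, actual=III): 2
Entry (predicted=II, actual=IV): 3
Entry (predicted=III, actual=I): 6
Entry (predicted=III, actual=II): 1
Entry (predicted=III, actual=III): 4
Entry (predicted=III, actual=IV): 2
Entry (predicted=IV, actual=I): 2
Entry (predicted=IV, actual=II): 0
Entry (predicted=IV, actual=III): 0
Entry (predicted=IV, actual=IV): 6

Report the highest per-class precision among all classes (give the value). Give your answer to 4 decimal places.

Per-class precision (TP/(TP+FP)):
  I: TP=12, FP=0+4+3=7 → 12/19 = 0.63158
  II: TP=8, FP=4+2+3=9 → 8/17 = 0.47059
  III: TP=4, FP=6+1+2=9 → 4/13 = 0.30769
  IV: TP=6, FP=2+0+0=2 → 6/8 = 0.75000
Highest is class 'IV' with precision = 0.7500.

0.7500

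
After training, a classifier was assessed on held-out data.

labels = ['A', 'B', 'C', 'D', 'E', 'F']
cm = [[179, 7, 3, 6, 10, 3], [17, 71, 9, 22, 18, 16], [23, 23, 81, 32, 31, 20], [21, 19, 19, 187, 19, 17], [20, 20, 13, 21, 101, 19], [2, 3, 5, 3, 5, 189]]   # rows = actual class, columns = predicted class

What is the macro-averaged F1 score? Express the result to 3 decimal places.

Per-class F1 score (2·TP/(2·TP+FP+FN)):
  A: TP=179, FP=17+23+21+20+2=83, FN=7+3+6+10+3=29 → 358/470 = 0.7617
  B: TP=71, FP=7+23+19+20+3=72, FN=17+9+22+18+16=82 → 142/296 = 0.4797
  C: TP=81, FP=3+9+19+13+5=49, FN=23+23+32+31+20=129 → 162/340 = 0.4765
  D: TP=187, FP=6+22+32+21+3=84, FN=21+19+19+19+17=95 → 374/553 = 0.6763
  E: TP=101, FP=10+18+31+19+5=83, FN=20+20+13+21+19=93 → 202/378 = 0.5344
  F: TP=189, FP=3+16+20+17+19=75, FN=2+3+5+3+5=18 → 378/471 = 0.8025
Macro-F1 score = mean = (0.7617 + 0.4797 + 0.4765 + 0.6763 + 0.5344 + 0.8025) / 6 = 0.622

0.622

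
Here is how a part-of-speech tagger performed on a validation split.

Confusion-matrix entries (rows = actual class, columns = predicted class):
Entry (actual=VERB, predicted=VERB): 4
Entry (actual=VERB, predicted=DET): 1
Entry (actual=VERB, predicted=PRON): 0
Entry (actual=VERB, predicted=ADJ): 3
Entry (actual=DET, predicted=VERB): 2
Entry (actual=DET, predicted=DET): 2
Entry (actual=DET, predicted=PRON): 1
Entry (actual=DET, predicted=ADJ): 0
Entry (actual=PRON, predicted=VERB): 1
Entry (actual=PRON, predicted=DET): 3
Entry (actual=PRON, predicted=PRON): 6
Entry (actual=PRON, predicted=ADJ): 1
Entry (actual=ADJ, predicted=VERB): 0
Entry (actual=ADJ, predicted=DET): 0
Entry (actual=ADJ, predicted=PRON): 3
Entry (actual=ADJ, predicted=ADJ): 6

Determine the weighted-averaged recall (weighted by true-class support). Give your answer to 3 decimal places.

Per-class recall (TP/(TP+FN)):
  VERB: TP=4, FN=1+0+3=4 → 4/8 = 0.5000
  DET: TP=2, FN=2+1+0=3 → 2/5 = 0.4000
  PRON: TP=6, FN=1+3+1=5 → 6/11 = 0.5455
  ADJ: TP=6, FN=0+0+3=3 → 6/9 = 0.6667
Weighted-recall = Σ (supportᵢ/N)·recallᵢ with N=33: (8/33)·0.5000 + (5/33)·0.4000 + (11/33)·0.5455 + (9/33)·0.6667 = 0.545

0.545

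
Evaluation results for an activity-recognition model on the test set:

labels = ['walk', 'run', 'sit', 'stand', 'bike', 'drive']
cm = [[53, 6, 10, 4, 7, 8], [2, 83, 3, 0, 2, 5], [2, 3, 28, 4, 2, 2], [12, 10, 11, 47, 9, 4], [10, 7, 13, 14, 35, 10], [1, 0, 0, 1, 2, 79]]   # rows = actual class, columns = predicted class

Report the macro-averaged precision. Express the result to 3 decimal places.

0.645

Per-class precision (TP/(TP+FP)):
  walk: TP=53, FP=2+2+12+10+1=27 → 53/80 = 0.6625
  run: TP=83, FP=6+3+10+7+0=26 → 83/109 = 0.7615
  sit: TP=28, FP=10+3+11+13+0=37 → 28/65 = 0.4308
  stand: TP=47, FP=4+0+4+14+1=23 → 47/70 = 0.6714
  bike: TP=35, FP=7+2+2+9+2=22 → 35/57 = 0.6140
  drive: TP=79, FP=8+5+2+4+10=29 → 79/108 = 0.7315
Macro-precision = mean = (0.6625 + 0.7615 + 0.4308 + 0.6714 + 0.6140 + 0.7315) / 6 = 0.645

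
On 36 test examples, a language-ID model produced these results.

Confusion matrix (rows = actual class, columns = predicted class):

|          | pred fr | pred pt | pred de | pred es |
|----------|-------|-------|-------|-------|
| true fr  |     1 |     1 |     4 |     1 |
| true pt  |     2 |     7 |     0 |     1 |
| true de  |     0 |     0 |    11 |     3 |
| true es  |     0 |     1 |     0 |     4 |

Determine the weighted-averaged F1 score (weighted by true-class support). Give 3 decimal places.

Per-class F1 score (2·TP/(2·TP+FP+FN)):
  fr: TP=1, FP=2+0+0=2, FN=1+4+1=6 → 2/10 = 0.2000
  pt: TP=7, FP=1+0+1=2, FN=2+0+1=3 → 14/19 = 0.7368
  de: TP=11, FP=4+0+0=4, FN=0+0+3=3 → 22/29 = 0.7586
  es: TP=4, FP=1+1+3=5, FN=0+1+0=1 → 8/14 = 0.5714
Weighted-F1 score = Σ (supportᵢ/N)·F1 scoreᵢ with N=36: (7/36)·0.2000 + (10/36)·0.7368 + (14/36)·0.7586 + (5/36)·0.5714 = 0.618

0.618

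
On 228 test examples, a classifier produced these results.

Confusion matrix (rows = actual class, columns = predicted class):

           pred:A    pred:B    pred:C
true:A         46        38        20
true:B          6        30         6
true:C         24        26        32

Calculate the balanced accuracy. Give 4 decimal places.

0.5156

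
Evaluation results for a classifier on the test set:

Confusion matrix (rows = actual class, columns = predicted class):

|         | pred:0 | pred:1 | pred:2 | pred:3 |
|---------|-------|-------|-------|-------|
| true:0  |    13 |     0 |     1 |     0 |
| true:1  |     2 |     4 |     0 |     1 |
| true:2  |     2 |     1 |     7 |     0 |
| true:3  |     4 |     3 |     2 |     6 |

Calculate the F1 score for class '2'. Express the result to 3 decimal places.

0.700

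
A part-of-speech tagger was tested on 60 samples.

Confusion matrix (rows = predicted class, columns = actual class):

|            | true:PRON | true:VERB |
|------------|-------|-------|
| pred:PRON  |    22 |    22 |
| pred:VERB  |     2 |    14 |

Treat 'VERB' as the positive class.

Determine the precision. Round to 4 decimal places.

0.8750

Precision = TP/(TP+FP) = 14/(14+2) = 14/16 = 0.8750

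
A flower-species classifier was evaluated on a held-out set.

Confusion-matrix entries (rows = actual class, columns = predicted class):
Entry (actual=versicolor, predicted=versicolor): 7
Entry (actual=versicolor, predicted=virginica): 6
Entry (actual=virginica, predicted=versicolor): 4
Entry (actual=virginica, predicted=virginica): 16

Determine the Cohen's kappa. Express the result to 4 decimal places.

0.3478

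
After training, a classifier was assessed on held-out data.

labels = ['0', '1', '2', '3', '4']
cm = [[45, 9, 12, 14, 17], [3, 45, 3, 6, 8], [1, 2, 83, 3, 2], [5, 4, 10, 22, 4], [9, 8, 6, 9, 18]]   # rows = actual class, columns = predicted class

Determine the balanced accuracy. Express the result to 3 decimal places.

Balanced accuracy = mean of per-class recall.
  0: recall = 45/97 = 0.4639
  1: recall = 45/65 = 0.6923
  2: recall = 83/91 = 0.9121
  3: recall = 22/45 = 0.4889
  4: recall = 18/50 = 0.3600
Mean = (0.4639 + 0.6923 + 0.9121 + 0.4889 + 0.3600) / 5 = 0.583

0.583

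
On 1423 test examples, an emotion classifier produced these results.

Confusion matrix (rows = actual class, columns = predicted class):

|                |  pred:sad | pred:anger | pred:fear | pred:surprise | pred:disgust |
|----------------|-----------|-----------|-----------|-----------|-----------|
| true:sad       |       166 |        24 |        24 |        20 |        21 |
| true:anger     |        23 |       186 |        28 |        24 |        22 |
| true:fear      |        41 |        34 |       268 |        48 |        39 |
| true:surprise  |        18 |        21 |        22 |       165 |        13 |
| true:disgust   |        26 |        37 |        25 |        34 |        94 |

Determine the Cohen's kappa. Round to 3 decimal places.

Observed agreement pₒ = trace/N = 879/1423 = 0.6177
Expected agreement pₑ = Σ (rowᵢ·colᵢ)/N² = (255·274 + 283·302 + 430·367 + 239·291 + 216·189)/1423² = 0.2092
κ = (pₒ − pₑ)/(1 − pₑ) = (0.6177 − 0.2092)/(1 − 0.2092) = 0.517

0.517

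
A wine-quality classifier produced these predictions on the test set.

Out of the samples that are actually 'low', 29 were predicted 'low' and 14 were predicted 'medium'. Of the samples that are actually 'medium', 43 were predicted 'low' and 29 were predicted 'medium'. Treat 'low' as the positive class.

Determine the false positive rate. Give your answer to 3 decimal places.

FPR = FP/(FP+TN) = 43/(43+29) = 0.597

0.597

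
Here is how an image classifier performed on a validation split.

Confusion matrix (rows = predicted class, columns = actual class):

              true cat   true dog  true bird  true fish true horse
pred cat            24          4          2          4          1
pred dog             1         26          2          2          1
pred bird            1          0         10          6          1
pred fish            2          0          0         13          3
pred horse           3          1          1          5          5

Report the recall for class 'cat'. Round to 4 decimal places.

Take TP from the diagonal, FP from the rest of the 'cat' prediction marginal, FN from the rest of the 'cat' actual marginal.
recall = TP/(TP+FN).
cat: TP=24, FN=1+1+2+3=7 → 24/31 = 0.77419

0.7742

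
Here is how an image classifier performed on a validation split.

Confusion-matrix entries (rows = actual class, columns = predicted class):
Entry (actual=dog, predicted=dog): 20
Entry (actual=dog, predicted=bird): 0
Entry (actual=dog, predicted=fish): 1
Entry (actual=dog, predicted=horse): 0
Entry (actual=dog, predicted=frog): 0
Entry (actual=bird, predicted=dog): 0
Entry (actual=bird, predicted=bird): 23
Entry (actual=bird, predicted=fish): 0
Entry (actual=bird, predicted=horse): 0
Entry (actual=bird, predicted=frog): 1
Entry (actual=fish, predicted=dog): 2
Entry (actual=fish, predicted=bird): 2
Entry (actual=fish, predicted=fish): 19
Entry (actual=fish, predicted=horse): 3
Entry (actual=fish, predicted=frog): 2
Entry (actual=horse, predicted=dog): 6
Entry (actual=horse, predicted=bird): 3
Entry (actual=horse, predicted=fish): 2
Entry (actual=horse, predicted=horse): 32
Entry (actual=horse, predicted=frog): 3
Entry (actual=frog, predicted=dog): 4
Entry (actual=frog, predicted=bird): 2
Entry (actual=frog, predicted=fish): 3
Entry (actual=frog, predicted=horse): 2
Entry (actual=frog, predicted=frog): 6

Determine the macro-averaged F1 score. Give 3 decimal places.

Per-class F1 score (2·TP/(2·TP+FP+FN)):
  dog: TP=20, FP=0+2+6+4=12, FN=0+1+0+0=1 → 40/53 = 0.7547
  bird: TP=23, FP=0+2+3+2=7, FN=0+0+0+1=1 → 46/54 = 0.8519
  fish: TP=19, FP=1+0+2+3=6, FN=2+2+3+2=9 → 38/53 = 0.7170
  horse: TP=32, FP=0+0+3+2=5, FN=6+3+2+3=14 → 64/83 = 0.7711
  frog: TP=6, FP=0+1+2+3=6, FN=4+2+3+2=11 → 12/29 = 0.4138
Macro-F1 score = mean = (0.7547 + 0.8519 + 0.7170 + 0.7711 + 0.4138) / 5 = 0.702

0.702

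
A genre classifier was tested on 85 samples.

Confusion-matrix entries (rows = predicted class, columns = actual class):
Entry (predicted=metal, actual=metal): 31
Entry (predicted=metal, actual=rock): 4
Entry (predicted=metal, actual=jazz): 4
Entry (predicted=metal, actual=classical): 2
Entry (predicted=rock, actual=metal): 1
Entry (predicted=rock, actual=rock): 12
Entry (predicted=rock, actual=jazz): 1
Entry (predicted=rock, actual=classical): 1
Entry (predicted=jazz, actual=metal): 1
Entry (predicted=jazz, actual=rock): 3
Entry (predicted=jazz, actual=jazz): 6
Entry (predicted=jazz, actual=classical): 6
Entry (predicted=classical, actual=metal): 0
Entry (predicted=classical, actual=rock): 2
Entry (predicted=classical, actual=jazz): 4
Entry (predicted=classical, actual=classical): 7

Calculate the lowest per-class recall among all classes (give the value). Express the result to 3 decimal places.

0.400

Per-class recall (TP/(TP+FN)):
  metal: TP=31, FN=1+1+0=2 → 31/33 = 0.9394
  rock: TP=12, FN=4+3+2=9 → 12/21 = 0.5714
  jazz: TP=6, FN=4+1+4=9 → 6/15 = 0.4000
  classical: TP=7, FN=2+1+6=9 → 7/16 = 0.4375
Lowest is class 'jazz' with recall = 0.400.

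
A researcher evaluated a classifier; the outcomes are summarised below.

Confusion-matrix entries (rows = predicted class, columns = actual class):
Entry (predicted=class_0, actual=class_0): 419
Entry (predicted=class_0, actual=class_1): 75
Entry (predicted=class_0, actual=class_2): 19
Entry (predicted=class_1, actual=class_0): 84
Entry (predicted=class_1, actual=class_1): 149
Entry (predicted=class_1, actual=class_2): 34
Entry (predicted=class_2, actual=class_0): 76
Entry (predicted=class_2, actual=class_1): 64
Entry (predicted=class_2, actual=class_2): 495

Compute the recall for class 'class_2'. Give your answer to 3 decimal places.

Take TP from the diagonal, FP from the rest of the 'class_2' prediction marginal, FN from the rest of the 'class_2' actual marginal.
recall = TP/(TP+FN).
class_2: TP=495, FN=19+34=53 → 495/548 = 0.9033

0.903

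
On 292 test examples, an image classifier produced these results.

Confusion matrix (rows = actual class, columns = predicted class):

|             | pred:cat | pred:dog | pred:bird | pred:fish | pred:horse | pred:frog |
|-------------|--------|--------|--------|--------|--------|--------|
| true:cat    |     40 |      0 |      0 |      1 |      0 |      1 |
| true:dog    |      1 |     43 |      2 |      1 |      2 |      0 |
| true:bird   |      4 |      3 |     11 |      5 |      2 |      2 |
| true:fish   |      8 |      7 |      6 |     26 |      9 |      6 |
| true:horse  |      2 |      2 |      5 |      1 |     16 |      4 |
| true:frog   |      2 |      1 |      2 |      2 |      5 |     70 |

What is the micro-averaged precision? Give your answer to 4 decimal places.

0.7055

Micro-averaging pools counts across classes: ΣTP=206, ΣFP=86, ΣFN=86.
Micro-precision = TP/(TP+FP) on pooled counts = 0.7055 (equals overall accuracy in single-label multiclass).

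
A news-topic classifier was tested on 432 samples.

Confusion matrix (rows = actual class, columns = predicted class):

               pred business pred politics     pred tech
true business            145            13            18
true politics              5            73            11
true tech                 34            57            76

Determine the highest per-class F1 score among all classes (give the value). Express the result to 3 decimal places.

0.806

Per-class F1 score (2·TP/(2·TP+FP+FN)):
  business: TP=145, FP=5+34=39, FN=13+18=31 → 290/360 = 0.8056
  politics: TP=73, FP=13+57=70, FN=5+11=16 → 146/232 = 0.6293
  tech: TP=76, FP=18+11=29, FN=34+57=91 → 152/272 = 0.5588
Highest is class 'business' with F1 score = 0.806.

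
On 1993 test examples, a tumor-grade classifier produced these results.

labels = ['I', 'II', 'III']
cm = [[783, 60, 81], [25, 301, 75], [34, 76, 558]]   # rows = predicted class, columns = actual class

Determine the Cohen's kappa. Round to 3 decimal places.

Observed agreement pₒ = trace/N = 1642/1993 = 0.8239
Expected agreement pₑ = Σ (rowᵢ·colᵢ)/N² = (842·924 + 437·401 + 714·668)/1993² = 0.3601
κ = (pₒ − pₑ)/(1 − pₑ) = (0.8239 − 0.3601)/(1 − 0.3601) = 0.725

0.725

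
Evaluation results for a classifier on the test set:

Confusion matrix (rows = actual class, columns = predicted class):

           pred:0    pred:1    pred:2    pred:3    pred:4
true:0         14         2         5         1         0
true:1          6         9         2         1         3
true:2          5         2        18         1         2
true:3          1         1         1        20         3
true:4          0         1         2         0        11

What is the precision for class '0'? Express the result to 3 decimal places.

Treat '0' as positive and all other classes as negative.
precision = TP/(TP+FP).
0: TP=14, FP=6+5+1+0=12 → 14/26 = 0.5385

0.538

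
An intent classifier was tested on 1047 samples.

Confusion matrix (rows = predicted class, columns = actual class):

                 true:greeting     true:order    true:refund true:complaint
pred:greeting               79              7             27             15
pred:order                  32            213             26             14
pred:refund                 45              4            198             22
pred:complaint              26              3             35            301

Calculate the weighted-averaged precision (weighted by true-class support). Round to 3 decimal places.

Per-class precision (TP/(TP+FP)):
  greeting: TP=79, FP=7+27+15=49 → 79/128 = 0.6172
  order: TP=213, FP=32+26+14=72 → 213/285 = 0.7474
  refund: TP=198, FP=45+4+22=71 → 198/269 = 0.7361
  complaint: TP=301, FP=26+3+35=64 → 301/365 = 0.8247
Weighted-precision = Σ (supportᵢ/N)·precisionᵢ with N=1047: (182/1047)·0.6172 + (227/1047)·0.7474 + (286/1047)·0.7361 + (352/1047)·0.8247 = 0.748

0.748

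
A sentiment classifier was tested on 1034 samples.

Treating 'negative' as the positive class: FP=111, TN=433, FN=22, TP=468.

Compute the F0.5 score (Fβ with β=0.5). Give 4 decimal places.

0.8339

Fβ = (1+β²)·TP / ((1+β²)·TP + β²·FN + FP), with β²=1/4
= 1.25·468 / (1.25·468 + 0.25·22 + 111) = 0.8339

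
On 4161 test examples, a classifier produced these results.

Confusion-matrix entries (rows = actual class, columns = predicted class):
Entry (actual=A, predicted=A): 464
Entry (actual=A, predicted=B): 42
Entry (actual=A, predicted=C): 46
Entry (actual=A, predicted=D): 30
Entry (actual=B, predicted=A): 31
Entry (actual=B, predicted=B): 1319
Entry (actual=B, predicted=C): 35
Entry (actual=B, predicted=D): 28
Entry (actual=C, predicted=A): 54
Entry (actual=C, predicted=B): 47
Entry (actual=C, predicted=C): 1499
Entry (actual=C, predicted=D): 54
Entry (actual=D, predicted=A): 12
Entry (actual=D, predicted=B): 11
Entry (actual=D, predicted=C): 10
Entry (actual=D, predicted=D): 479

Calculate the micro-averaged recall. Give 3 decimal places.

Micro-averaging pools counts across classes: ΣTP=3761, ΣFP=400, ΣFN=400.
Micro-recall = TP/(TP+FN) on pooled counts = 0.904 (equals overall accuracy in single-label multiclass).

0.904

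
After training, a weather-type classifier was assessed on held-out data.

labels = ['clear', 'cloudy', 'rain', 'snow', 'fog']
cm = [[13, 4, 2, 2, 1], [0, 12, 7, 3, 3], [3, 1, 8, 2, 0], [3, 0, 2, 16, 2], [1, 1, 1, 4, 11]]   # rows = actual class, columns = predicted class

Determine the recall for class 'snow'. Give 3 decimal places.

recall = TP/(TP+FN).
snow: TP=16, FN=3+0+2+2=7 → 16/23 = 0.6957

0.696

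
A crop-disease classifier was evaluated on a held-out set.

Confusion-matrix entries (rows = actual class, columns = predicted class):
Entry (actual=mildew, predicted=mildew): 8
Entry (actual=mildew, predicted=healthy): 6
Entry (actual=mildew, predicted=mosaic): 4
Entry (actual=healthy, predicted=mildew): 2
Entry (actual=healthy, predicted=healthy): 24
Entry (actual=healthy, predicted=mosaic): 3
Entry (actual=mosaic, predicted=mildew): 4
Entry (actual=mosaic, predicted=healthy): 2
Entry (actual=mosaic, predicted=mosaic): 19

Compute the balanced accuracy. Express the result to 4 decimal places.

Balanced accuracy = mean of per-class recall.
  mildew: recall = 8/18 = 0.44444
  healthy: recall = 24/29 = 0.82759
  mosaic: recall = 19/25 = 0.76000
Mean = (0.44444 + 0.82759 + 0.76000) / 3 = 0.6773

0.6773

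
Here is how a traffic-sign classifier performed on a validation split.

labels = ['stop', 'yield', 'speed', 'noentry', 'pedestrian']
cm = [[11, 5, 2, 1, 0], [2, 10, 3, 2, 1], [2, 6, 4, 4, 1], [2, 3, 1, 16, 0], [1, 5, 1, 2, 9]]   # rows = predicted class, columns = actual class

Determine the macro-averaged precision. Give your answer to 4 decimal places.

0.5194

Per-class precision (TP/(TP+FP)):
  stop: TP=11, FP=5+2+1+0=8 → 11/19 = 0.57895
  yield: TP=10, FP=2+3+2+1=8 → 10/18 = 0.55556
  speed: TP=4, FP=2+6+4+1=13 → 4/17 = 0.23529
  noentry: TP=16, FP=2+3+1+0=6 → 16/22 = 0.72727
  pedestrian: TP=9, FP=1+5+1+2=9 → 9/18 = 0.50000
Macro-precision = mean = (0.57895 + 0.55556 + 0.23529 + 0.72727 + 0.50000) / 5 = 0.5194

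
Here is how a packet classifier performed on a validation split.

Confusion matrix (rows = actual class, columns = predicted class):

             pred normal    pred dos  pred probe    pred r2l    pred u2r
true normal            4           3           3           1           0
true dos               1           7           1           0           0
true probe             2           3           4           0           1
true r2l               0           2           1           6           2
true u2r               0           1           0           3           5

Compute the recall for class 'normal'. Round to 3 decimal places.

0.364

Treat 'normal' as positive and all other classes as negative.
recall = TP/(TP+FN).
normal: TP=4, FN=3+3+1+0=7 → 4/11 = 0.3636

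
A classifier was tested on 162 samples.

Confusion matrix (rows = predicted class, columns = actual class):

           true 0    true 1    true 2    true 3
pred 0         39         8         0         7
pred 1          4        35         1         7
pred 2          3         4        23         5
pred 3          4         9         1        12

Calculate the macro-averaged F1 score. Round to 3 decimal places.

Per-class F1 score (2·TP/(2·TP+FP+FN)):
  0: TP=39, FP=8+0+7=15, FN=4+3+4=11 → 78/104 = 0.7500
  1: TP=35, FP=4+1+7=12, FN=8+4+9=21 → 70/103 = 0.6796
  2: TP=23, FP=3+4+5=12, FN=0+1+1=2 → 46/60 = 0.7667
  3: TP=12, FP=4+9+1=14, FN=7+7+5=19 → 24/57 = 0.4211
Macro-F1 score = mean = (0.7500 + 0.6796 + 0.7667 + 0.4211) / 4 = 0.654

0.654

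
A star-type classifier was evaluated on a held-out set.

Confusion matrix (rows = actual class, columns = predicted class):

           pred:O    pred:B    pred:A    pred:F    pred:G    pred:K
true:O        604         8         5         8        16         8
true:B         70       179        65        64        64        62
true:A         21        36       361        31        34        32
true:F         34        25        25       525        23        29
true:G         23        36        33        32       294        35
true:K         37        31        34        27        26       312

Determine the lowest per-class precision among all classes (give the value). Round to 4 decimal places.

0.5683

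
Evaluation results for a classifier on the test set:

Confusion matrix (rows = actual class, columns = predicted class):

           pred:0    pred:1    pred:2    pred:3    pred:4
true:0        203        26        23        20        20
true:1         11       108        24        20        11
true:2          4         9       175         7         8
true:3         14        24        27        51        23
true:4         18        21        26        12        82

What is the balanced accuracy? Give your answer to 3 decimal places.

0.612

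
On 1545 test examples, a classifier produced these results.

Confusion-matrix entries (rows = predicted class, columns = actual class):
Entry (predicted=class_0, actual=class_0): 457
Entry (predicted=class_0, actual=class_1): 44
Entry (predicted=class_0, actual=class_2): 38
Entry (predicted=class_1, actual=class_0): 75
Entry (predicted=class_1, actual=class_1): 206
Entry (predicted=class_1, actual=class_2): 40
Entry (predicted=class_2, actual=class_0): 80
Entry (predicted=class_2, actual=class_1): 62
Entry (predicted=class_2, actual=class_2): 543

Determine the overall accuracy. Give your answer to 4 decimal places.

0.7806

Accuracy = trace / total = (457+206+543=1206) / 1545 = 1206/1545 = 0.7806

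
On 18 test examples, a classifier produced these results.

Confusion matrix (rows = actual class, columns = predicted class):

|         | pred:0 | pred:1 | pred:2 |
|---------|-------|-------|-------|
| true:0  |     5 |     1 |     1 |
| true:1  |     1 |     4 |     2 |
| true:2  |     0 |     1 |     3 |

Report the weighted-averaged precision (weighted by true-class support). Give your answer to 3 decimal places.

Per-class precision (TP/(TP+FP)):
  0: TP=5, FP=1+0=1 → 5/6 = 0.8333
  1: TP=4, FP=1+1=2 → 4/6 = 0.6667
  2: TP=3, FP=1+2=3 → 3/6 = 0.5000
Weighted-precision = Σ (supportᵢ/N)·precisionᵢ with N=18: (7/18)·0.8333 + (7/18)·0.6667 + (4/18)·0.5000 = 0.694

0.694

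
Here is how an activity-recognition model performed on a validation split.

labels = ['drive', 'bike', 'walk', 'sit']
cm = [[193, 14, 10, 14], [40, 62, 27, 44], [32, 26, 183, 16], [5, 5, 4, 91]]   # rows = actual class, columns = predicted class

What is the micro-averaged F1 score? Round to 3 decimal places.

0.691

Micro-averaging pools counts across classes: ΣTP=529, ΣFP=237, ΣFN=237.
Micro-F1 score = 2·TP/(2·TP+FP+FN) on pooled counts = 0.691 (equals overall accuracy in single-label multiclass).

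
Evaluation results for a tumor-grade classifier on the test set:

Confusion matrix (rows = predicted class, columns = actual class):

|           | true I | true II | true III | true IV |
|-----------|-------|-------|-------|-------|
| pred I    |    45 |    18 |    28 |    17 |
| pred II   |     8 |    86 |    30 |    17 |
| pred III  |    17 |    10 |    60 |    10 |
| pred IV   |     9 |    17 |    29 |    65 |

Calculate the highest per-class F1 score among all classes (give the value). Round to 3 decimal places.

0.632

Per-class F1 score (2·TP/(2·TP+FP+FN)):
  I: TP=45, FP=18+28+17=63, FN=8+17+9=34 → 90/187 = 0.4813
  II: TP=86, FP=8+30+17=55, FN=18+10+17=45 → 172/272 = 0.6324
  III: TP=60, FP=17+10+10=37, FN=28+30+29=87 → 120/244 = 0.4918
  IV: TP=65, FP=9+17+29=55, FN=17+17+10=44 → 130/229 = 0.5677
Highest is class 'II' with F1 score = 0.632.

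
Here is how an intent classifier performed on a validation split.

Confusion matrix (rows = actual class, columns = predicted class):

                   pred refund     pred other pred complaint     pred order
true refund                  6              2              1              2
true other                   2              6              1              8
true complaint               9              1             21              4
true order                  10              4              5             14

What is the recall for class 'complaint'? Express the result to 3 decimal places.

0.600

Treat 'complaint' as positive and all other classes as negative.
recall = TP/(TP+FN).
complaint: TP=21, FN=9+1+4=14 → 21/35 = 0.6000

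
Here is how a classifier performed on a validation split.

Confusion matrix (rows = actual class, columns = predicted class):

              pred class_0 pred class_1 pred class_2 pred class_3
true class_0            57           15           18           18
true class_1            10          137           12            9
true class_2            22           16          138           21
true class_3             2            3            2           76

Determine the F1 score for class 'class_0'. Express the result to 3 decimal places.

One-vs-rest for 'class_0': TP = diagonal; FP = other classes predicted 'class_0'; FN = 'class_0' predicted as other.
F1 score = 2·TP/(2·TP+FP+FN).
class_0: TP=57, FP=10+22+2=34, FN=15+18+18=51 → 114/199 = 0.5729

0.573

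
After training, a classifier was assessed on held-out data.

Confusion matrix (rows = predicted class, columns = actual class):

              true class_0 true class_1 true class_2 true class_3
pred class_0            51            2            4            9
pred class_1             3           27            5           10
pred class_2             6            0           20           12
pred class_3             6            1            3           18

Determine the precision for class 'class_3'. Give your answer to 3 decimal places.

0.643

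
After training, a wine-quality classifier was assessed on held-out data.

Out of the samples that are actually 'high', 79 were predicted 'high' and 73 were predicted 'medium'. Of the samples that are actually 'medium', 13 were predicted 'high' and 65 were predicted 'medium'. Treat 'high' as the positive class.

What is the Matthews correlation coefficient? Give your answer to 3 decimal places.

MCC = (TP·TN − FP·FN) / √((TP+FP)(TP+FN)(TN+FP)(TN+FN))
Numerator = 79·65 − 13·73 = 4186
Denominator = √(92·152·78·138) = √150523776 = 12268.8131
MCC = 4186 / 12268.8131 = 0.341

0.341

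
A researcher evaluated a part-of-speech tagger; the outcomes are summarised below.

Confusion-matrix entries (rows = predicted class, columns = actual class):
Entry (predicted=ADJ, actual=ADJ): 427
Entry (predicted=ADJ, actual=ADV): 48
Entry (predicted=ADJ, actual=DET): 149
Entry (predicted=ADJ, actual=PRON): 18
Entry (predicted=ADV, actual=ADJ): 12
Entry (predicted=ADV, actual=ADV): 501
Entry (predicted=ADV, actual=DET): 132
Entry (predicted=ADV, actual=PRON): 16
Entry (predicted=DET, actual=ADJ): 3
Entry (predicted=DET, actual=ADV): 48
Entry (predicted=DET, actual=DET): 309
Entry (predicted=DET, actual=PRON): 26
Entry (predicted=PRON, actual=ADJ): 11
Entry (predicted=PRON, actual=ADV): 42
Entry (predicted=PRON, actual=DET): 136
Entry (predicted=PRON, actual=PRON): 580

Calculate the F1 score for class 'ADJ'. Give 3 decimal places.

0.780

Treat 'ADJ' as positive and all other classes as negative.
F1 score = 2·TP/(2·TP+FP+FN).
ADJ: TP=427, FP=48+149+18=215, FN=12+3+11=26 → 854/1095 = 0.7799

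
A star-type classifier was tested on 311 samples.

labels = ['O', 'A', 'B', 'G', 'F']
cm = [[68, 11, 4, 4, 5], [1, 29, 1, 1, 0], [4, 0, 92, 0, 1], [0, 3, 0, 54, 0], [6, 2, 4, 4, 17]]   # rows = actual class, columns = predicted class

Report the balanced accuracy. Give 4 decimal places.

0.8113

Balanced accuracy = mean of per-class recall.
  O: recall = 68/92 = 0.73913
  A: recall = 29/32 = 0.90625
  B: recall = 92/97 = 0.94845
  G: recall = 54/57 = 0.94737
  F: recall = 17/33 = 0.51515
Mean = (0.73913 + 0.90625 + 0.94845 + 0.94737 + 0.51515) / 5 = 0.8113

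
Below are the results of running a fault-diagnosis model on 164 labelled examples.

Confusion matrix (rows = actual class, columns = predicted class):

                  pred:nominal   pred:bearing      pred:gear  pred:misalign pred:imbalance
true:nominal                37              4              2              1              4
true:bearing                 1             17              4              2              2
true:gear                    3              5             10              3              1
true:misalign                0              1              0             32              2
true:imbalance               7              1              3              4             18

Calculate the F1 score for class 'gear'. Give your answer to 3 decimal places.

0.488

Take TP from the diagonal, FP from the rest of the 'gear' prediction marginal, FN from the rest of the 'gear' actual marginal.
F1 score = 2·TP/(2·TP+FP+FN).
gear: TP=10, FP=2+4+0+3=9, FN=3+5+3+1=12 → 20/41 = 0.4878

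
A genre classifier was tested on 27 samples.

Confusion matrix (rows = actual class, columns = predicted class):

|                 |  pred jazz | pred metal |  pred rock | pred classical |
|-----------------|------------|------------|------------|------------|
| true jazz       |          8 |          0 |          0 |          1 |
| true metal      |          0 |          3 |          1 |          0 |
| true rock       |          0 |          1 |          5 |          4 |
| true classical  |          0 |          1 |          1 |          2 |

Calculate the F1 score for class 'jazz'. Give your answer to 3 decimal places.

0.941

Treat 'jazz' as positive and all other classes as negative.
F1 score = 2·TP/(2·TP+FP+FN).
jazz: TP=8, FP=0+0+0=0, FN=0+0+1=1 → 16/17 = 0.9412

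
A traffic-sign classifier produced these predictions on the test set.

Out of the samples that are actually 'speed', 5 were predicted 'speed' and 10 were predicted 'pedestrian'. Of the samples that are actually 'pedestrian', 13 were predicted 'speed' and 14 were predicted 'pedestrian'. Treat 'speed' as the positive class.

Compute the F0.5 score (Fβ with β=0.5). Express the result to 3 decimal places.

0.287

Fβ = (1+β²)·TP / ((1+β²)·TP + β²·FN + FP), with β²=1/4
= 1.25·5 / (1.25·5 + 0.25·10 + 13) = 0.287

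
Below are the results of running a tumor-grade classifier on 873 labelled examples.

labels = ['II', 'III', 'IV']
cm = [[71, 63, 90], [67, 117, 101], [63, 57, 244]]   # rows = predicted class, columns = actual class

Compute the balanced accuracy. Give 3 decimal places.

0.469

Balanced accuracy = mean of per-class recall.
  II: recall = 71/201 = 0.3532
  III: recall = 117/237 = 0.4937
  IV: recall = 244/435 = 0.5609
Mean = (0.3532 + 0.4937 + 0.5609) / 3 = 0.469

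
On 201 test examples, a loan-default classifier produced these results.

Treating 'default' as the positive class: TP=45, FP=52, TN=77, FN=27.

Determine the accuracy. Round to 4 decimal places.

Accuracy = (TP+TN)/N = (45+77)/201 = 0.6070

0.6070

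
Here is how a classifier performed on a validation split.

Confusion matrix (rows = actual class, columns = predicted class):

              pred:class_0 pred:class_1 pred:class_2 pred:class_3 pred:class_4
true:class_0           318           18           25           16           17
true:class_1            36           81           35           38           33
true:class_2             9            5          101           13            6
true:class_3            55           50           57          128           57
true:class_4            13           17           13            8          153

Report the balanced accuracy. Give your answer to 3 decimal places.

0.609

Balanced accuracy = mean of per-class recall.
  class_0: recall = 318/394 = 0.8071
  class_1: recall = 81/223 = 0.3632
  class_2: recall = 101/134 = 0.7537
  class_3: recall = 128/347 = 0.3689
  class_4: recall = 153/204 = 0.7500
Mean = (0.8071 + 0.3632 + 0.7537 + 0.3689 + 0.7500) / 5 = 0.609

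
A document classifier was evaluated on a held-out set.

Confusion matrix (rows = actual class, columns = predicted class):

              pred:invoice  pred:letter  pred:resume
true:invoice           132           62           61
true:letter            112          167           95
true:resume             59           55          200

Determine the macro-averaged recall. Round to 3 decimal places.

Per-class recall (TP/(TP+FN)):
  invoice: TP=132, FN=62+61=123 → 132/255 = 0.5176
  letter: TP=167, FN=112+95=207 → 167/374 = 0.4465
  resume: TP=200, FN=59+55=114 → 200/314 = 0.6369
Macro-recall = mean = (0.5176 + 0.4465 + 0.6369) / 3 = 0.534

0.534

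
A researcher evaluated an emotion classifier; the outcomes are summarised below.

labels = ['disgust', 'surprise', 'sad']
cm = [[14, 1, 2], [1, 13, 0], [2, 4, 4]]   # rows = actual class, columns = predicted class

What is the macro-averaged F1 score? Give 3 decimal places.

0.712

Per-class F1 score (2·TP/(2·TP+FP+FN)):
  disgust: TP=14, FP=1+2=3, FN=1+2=3 → 28/34 = 0.8235
  surprise: TP=13, FP=1+4=5, FN=1+0=1 → 26/32 = 0.8125
  sad: TP=4, FP=2+0=2, FN=2+4=6 → 8/16 = 0.5000
Macro-F1 score = mean = (0.8235 + 0.8125 + 0.5000) / 3 = 0.712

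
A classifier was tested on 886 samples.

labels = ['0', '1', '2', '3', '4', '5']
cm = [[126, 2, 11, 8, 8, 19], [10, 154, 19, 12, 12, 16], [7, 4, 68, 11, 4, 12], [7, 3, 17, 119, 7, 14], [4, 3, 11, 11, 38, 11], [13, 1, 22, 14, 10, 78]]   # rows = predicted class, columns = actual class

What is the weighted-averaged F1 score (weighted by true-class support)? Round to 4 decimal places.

0.6499

Per-class F1 score (2·TP/(2·TP+FP+FN)):
  0: TP=126, FP=2+11+8+8+19=48, FN=10+7+7+4+13=41 → 252/341 = 0.73900
  1: TP=154, FP=10+19+12+12+16=69, FN=2+4+3+3+1=13 → 308/390 = 0.78974
  2: TP=68, FP=7+4+11+4+12=38, FN=11+19+17+11+22=80 → 136/254 = 0.53543
  3: TP=119, FP=7+3+17+7+14=48, FN=8+12+11+11+14=56 → 238/342 = 0.69591
  4: TP=38, FP=4+3+11+11+11=40, FN=8+12+4+7+10=41 → 76/157 = 0.48408
  5: TP=78, FP=13+1+22+14+10=60, FN=19+16+12+14+11=72 → 156/288 = 0.54167
Weighted-F1 score = Σ (supportᵢ/N)·F1 scoreᵢ with N=886: (167/886)·0.73900 + (167/886)·0.78974 + (148/886)·0.53543 + (175/886)·0.69591 + (79/886)·0.48408 + (150/886)·0.54167 = 0.6499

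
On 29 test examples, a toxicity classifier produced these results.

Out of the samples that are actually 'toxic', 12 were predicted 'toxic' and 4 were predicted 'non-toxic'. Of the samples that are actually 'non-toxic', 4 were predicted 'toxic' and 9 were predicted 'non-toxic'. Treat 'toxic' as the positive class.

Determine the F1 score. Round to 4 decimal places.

0.7500

Precision = TP/(TP+FP) = 12/16 = 0.7500
Recall = TP/(TP+FN) = 12/16 = 0.7500
F1 = 2·TP/(2·TP+FP+FN) = 24/32 = 0.7500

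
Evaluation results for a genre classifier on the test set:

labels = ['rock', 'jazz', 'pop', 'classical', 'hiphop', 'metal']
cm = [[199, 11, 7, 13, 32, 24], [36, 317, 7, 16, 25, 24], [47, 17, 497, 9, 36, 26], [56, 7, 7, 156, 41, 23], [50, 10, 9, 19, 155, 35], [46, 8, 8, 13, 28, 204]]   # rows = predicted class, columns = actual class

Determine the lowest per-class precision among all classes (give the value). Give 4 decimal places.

0.5379

Per-class precision (TP/(TP+FP)):
  rock: TP=199, FP=11+7+13+32+24=87 → 199/286 = 0.69580
  jazz: TP=317, FP=36+7+16+25+24=108 → 317/425 = 0.74588
  pop: TP=497, FP=47+17+9+36+26=135 → 497/632 = 0.78639
  classical: TP=156, FP=56+7+7+41+23=134 → 156/290 = 0.53793
  hiphop: TP=155, FP=50+10+9+19+35=123 → 155/278 = 0.55755
  metal: TP=204, FP=46+8+8+13+28=103 → 204/307 = 0.66450
Lowest is class 'classical' with precision = 0.5379.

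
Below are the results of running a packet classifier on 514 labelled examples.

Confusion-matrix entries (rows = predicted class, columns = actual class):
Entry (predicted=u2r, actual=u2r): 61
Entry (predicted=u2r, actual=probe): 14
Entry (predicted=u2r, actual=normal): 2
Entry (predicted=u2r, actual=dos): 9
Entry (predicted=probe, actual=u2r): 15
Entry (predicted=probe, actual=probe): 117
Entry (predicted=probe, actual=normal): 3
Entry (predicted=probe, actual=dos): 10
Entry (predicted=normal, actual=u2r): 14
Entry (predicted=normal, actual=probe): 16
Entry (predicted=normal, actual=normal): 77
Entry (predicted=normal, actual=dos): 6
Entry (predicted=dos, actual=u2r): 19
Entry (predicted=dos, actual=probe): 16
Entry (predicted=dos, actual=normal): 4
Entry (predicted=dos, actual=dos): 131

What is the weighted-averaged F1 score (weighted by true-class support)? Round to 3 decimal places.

0.747

Per-class F1 score (2·TP/(2·TP+FP+FN)):
  u2r: TP=61, FP=14+2+9=25, FN=15+14+19=48 → 122/195 = 0.6256
  probe: TP=117, FP=15+3+10=28, FN=14+16+16=46 → 234/308 = 0.7597
  normal: TP=77, FP=14+16+6=36, FN=2+3+4=9 → 154/199 = 0.7739
  dos: TP=131, FP=19+16+4=39, FN=9+10+6=25 → 262/326 = 0.8037
Weighted-F1 score = Σ (supportᵢ/N)·F1 scoreᵢ with N=514: (109/514)·0.6256 + (163/514)·0.7597 + (86/514)·0.7739 + (156/514)·0.8037 = 0.747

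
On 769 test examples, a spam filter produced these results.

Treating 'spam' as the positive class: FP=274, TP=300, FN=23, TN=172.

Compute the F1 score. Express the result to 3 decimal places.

0.669

Precision = TP/(TP+FP) = 300/574 = 0.5226
Recall = TP/(TP+FN) = 300/323 = 0.9288
F1 = 2·TP/(2·TP+FP+FN) = 600/897 = 0.669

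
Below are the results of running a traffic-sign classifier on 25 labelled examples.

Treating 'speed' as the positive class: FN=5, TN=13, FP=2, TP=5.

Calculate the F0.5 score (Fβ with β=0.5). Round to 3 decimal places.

0.658

Fβ = (1+β²)·TP / ((1+β²)·TP + β²·FN + FP), with β²=1/4
= 1.25·5 / (1.25·5 + 0.25·5 + 2) = 0.658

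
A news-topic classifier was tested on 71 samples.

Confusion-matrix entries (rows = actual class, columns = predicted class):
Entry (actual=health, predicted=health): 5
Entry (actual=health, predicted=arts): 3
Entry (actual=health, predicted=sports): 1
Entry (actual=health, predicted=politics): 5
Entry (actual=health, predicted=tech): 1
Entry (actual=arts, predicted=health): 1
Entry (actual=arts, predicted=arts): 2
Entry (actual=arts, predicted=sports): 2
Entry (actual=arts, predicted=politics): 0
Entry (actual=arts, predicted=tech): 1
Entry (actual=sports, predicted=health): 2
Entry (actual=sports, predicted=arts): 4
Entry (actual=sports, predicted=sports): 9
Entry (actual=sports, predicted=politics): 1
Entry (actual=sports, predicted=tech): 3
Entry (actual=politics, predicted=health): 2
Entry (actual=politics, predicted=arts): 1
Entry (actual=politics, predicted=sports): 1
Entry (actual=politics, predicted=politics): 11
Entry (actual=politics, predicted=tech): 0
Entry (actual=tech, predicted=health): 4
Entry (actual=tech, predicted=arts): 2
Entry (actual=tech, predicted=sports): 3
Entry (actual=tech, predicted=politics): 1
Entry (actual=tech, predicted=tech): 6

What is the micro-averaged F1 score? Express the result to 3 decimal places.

Micro-averaging pools counts across classes: ΣTP=33, ΣFP=38, ΣFN=38.
Micro-F1 score = 2·TP/(2·TP+FP+FN) on pooled counts = 0.465 (equals overall accuracy in single-label multiclass).

0.465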